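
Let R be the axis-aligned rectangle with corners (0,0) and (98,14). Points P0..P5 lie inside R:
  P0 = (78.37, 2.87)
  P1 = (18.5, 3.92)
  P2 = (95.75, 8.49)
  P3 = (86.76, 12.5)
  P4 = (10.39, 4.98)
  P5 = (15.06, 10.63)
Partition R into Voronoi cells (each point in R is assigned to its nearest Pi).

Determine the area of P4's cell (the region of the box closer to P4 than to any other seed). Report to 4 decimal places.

1. box [0,98]×[0,14]: [(0, 0) (98, 0) (98, 14) (0, 14)]
2. ⊥bis P4·P0 via (44.38,3.925): [(0, 0) (44.2582, 0) (44.6927, 14) (0, 14)]  |A|=622.6562
3. ⊥bis P4·P1 via (14.445,4.45): [(0, 0) (13.8634, 0) (15.6932, 14) (0, 14)]  |A|=206.8961
4. ⊥bis P4·P2 via (53.07,6.735): [(0, 0) (13.8634, 0) (15.6932, 14) (0, 14)]  |A|=206.8961
5. ⊥bis P4·P3 via (48.575,8.74): [(0, 0) (13.8634, 0) (15.6932, 14) (0, 14)]  |A|=206.8961
6. ⊥bis P4·P5 via (12.725,7.805): [(0, 0) (13.8634, 0) (14.6731, 6.1948) (5.23, 14) (0, 14)]  |A|=166.0625
7. canonical 5-gon: [(0, 0) (13.8634, 0) (14.6731, 6.1948) (5.23, 14) (0, 14)]
8. shoelace: 166.0625

Area of P4's cell: 166.0625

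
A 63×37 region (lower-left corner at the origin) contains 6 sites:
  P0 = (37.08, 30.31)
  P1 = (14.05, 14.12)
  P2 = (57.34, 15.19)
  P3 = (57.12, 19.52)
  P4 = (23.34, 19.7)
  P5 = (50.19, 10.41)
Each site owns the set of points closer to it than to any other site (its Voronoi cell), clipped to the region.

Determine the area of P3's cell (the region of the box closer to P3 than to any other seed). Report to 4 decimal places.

Area of P3's cell: 273.5409

1. box [0,63]×[0,37]: [(0, 0) (63, 0) (63, 37) (0, 37)]
2. ⊥bis P3·P0 via (47.1,24.915): [(33.6852, 0) (63, 0) (63, 37) (53.6068, 37)]  |A|=716.0974
3. ⊥bis P3·P1 via (35.585,16.82): [(36.9367, 6.039) (37.6938, 0) (63, 0) (63, 37) (53.6068, 37)]  |A|=703.9934
4. ⊥bis P3·P2 via (57.23,17.355): [(42.6301, 16.6132) (63, 17.6482) (63, 37) (53.6068, 37)]  |A|=292.8455
5. ⊥bis P3·P4 via (40.23,19.61): [(42.6301, 16.6132) (63, 17.6482) (63, 37) (53.6068, 37)]  |A|=292.8455
6. ⊥bis P3·P5 via (53.655,14.965): [(45.204, 21.3937) (50.9337, 17.0351) (63, 17.6482) (63, 37) (53.6068, 37)]  |A|=273.5409
7. canonical 5-gon: [(45.204, 21.3937) (50.9337, 17.0351) (63, 17.6482) (63, 37) (53.6068, 37)]
8. shoelace: 273.5409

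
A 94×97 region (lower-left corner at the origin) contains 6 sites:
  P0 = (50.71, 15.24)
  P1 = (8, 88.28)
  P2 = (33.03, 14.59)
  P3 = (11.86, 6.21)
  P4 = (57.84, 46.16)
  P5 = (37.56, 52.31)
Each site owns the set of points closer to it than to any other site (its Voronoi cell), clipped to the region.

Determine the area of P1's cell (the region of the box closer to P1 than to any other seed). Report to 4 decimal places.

Area of P1's cell: 1255.4681

1. box [0,94]×[0,97]: [(0, 0) (94, 0) (94, 97) (0, 97)]
2. ⊥bis P1·P0 via (29.355,51.76): [(0, 34.5947) (94, 89.561) (94, 97) (0, 97)]  |A|=3282.6793
3. ⊥bis P1·P2 via (20.515,51.435): [(0, 44.4667) (40.2805, 58.1487) (94, 89.561) (94, 97) (0, 97)]  |A|=3083.854
4. ⊥bis P1·P3 via (9.93,47.245): [(0, 46.778) (7.898, 47.1494) (40.2805, 58.1487) (94, 89.561) (94, 97) (0, 97)]  |A|=3074.7271
5. ⊥bis P1·P4 via (32.92,67.22): [(0, 46.778) (7.898, 47.1494) (19.2036, 50.9896) (58.0872, 97) (0, 97)]  |A|=1831.5954
6. ⊥bis P1·P5 via (22.78,70.295): [(0, 51.5745) (55.2759, 97) (0, 97)]  |A|=1255.4681
7. canonical 3-gon: [(0, 51.5745) (55.2759, 97) (0, 97)]
8. shoelace: 1255.4681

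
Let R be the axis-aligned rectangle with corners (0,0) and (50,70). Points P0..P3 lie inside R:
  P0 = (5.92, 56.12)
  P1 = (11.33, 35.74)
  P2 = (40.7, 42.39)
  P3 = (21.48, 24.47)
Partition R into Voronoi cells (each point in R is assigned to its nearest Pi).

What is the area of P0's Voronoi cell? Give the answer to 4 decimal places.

Area of P0's cell: 627.1953

1. box [0,50]×[0,70]: [(0, 0) (50, 0) (50, 70) (0, 70)]
2. ⊥bis P0·P1 via (8.625,45.93): [(0, 43.6404) (50, 56.9133) (50, 70) (0, 70)]  |A|=986.1576
3. ⊥bis P0·P2 via (23.31,49.255): [(0, 43.6404) (23.5628, 49.8953) (31.4994, 70) (0, 70)]  |A|=627.1953
4. ⊥bis P0·P3 via (13.7,40.295): [(0, 43.6404) (23.5628, 49.8953) (31.4994, 70) (0, 70)]  |A|=627.1953
5. canonical 4-gon: [(0, 43.6404) (23.5628, 49.8953) (31.4994, 70) (0, 70)]
6. shoelace: 627.1953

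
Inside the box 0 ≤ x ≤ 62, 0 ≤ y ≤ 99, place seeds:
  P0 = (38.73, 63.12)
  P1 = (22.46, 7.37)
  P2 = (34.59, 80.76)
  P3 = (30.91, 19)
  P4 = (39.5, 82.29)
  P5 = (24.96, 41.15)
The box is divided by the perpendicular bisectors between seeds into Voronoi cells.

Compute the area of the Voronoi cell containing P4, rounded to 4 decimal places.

Area of P4's cell: 702.1590

1. box [0,62]×[0,99]: [(0, 0) (62, 0) (62, 99) (0, 99)]
2. ⊥bis P4·P0 via (39.115,72.705): [(0, 74.2761) (62, 71.7858) (62, 99) (0, 99)]  |A|=1610.0808
3. ⊥bis P4·P1 via (30.98,44.83): [(0, 74.2761) (62, 71.7858) (62, 99) (0, 99)]  |A|=1610.0808
4. ⊥bis P4·P2 via (37.045,81.525): [(39.802, 72.6774) (62, 71.7858) (62, 99) (31.5996, 99)]  |A|=702.159
5. ⊥bis P4·P3 via (35.205,50.645): [(39.802, 72.6774) (62, 71.7858) (62, 99) (31.5996, 99)]  |A|=702.159
6. ⊥bis P4·P5 via (32.23,61.72): [(39.802, 72.6774) (62, 71.7858) (62, 99) (31.5996, 99)]  |A|=702.159
7. canonical 4-gon: [(39.802, 72.6774) (62, 71.7858) (62, 99) (31.5996, 99)]
8. shoelace: 702.159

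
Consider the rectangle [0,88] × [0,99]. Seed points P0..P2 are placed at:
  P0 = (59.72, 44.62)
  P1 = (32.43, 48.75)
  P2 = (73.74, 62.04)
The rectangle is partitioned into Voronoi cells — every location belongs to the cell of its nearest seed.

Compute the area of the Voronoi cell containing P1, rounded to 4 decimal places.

1. box [0,88]×[0,99]: [(0, 0) (88, 0) (88, 99) (0, 99)]
2. ⊥bis P1·P0 via (46.075,46.685): [(0, 0) (39.0098, 0) (53.9922, 99) (0, 99)]  |A|=4603.6005
3. ⊥bis P1·P2 via (53.085,55.395): [(0, 0) (39.0098, 0) (49.2141, 67.4272) (39.0567, 99) (0, 99)]  |A|=4367.8219
4. canonical 5-gon: [(0, 0) (39.0098, 0) (49.2141, 67.4272) (39.0567, 99) (0, 99)]
5. shoelace: 4367.8219

Area of P1's cell: 4367.8219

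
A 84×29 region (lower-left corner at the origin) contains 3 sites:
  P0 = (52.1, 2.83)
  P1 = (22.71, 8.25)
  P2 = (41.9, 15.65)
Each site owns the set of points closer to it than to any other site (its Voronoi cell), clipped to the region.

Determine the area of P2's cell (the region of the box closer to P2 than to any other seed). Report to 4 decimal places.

Area of P2's cell: 647.1027

1. box [0,84]×[0,29]: [(0, 0) (84, 0) (84, 29) (0, 29)]
2. ⊥bis P2·P0 via (47,9.24): [(0, 0) (35.3866, 0) (71.8356, 29) (0, 29)]  |A|=1554.7218
3. ⊥bis P2·P1 via (32.305,11.95): [(36.5547, 0.9294) (71.8356, 29) (25.7302, 29)]  |A|=647.1027
4. canonical 3-gon: [(36.5547, 0.9294) (71.8356, 29) (25.7302, 29)]
5. shoelace: 647.1027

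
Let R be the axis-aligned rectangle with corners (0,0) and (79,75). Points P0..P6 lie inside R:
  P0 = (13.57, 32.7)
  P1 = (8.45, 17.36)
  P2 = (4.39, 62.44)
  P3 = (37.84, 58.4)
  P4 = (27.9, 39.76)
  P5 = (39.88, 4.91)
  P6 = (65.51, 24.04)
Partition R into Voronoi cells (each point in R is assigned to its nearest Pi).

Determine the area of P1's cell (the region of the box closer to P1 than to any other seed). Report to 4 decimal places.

1. box [0,79]×[0,75]: [(0, 0) (79, 0) (79, 75) (0, 75)]
2. ⊥bis P1·P0 via (11.01,25.03): [(0, 28.7048) (0, 0) (79, 0) (79, 2.3371)]  |A|=1226.1552
3. ⊥bis P1·P2 via (6.42,39.9): [(0, 28.7048) (0, 0) (79, 0) (79, 2.3371)]  |A|=1226.1552
4. ⊥bis P1·P3 via (23.145,37.88): [(67.3446, 6.2273) (0, 28.7048) (0, 0) (76.0404, 0)]  |A|=1203.3199
5. ⊥bis P1·P4 via (18.175,28.56): [(29.2527, 18.9412) (0, 28.7048) (0, 0) (51.0667, 0)]  |A|=903.4782
6. ⊥bis P1·P5 via (24.165,11.135): [(27.4902, 19.5294) (0, 28.7048) (0, 0) (19.7542, 0)]  |A|=587.4445
7. ⊥bis P1·P6 via (36.98,20.7): [(27.4902, 19.5294) (0, 28.7048) (0, 0) (19.7542, 0)]  |A|=587.4445
8. canonical 4-gon: [(27.4902, 19.5294) (0, 28.7048) (0, 0) (19.7542, 0)]
9. shoelace: 587.4445

Area of P1's cell: 587.4445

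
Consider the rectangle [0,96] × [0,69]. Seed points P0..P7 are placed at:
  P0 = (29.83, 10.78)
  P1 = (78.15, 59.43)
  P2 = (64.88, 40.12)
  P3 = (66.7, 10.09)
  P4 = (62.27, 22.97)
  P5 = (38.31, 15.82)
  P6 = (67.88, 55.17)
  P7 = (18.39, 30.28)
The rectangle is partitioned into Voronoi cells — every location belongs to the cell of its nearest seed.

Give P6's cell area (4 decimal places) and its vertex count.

Area of P6's cell: 735.5734 (4 vertices)

1. box [0,96]×[0,69]: [(0, 0) (96, 0) (96, 69) (0, 69)]
2. ⊥bis P6·P0 via (48.855,32.975): [(87.3244, 0) (96, 0) (96, 69) (6.8274, 69)]  |A|=3375.7629
3. ⊥bis P6·P1 via (73.015,57.3): [(87.3244, 0) (96, 0) (96, 1.8878) (68.1618, 69) (6.8274, 69)]  |A|=2441.6227
4. ⊥bis P6·P2 via (66.38,47.645): [(21.2444, 56.6421) (77.979, 45.3329) (68.1618, 69) (6.8274, 69)]  |A|=994.8403
5. ⊥bis P6·P3 via (67.29,32.63): [(21.2444, 56.6421) (77.979, 45.3329) (68.1618, 69) (6.8274, 69)]  |A|=994.8403
6. ⊥bis P6·P4 via (65.075,39.07): [(21.2444, 56.6421) (77.979, 45.3329) (68.1618, 69) (6.8274, 69)]  |A|=994.8403
7. ⊥bis P6·P5 via (53.095,35.495): [(26.2928, 55.6358) (77.979, 45.3329) (68.1618, 69) (8.5085, 69)]  |A|=959.667
8. ⊥bis P6·P7 via (43.135,42.725): [(37.7949, 53.343) (77.979, 45.3329) (68.1618, 69) (29.9205, 69)]  |A|=735.5734
9. canonical 4-gon: [(37.7949, 53.343) (77.979, 45.3329) (68.1618, 69) (29.9205, 69)]
10. shoelace: 735.5734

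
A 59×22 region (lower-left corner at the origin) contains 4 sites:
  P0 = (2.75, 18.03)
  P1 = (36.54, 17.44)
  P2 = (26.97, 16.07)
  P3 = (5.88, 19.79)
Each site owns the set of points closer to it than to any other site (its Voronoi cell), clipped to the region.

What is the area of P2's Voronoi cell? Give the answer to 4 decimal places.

Area of P2's cell: 382.0283

1. box [0,59]×[0,22]: [(0, 0) (59, 0) (59, 22) (0, 22)]
2. ⊥bis P2·P0 via (14.86,17.05): [(13.4802, 0) (59, 0) (59, 22) (15.2606, 22)]  |A|=981.8511
3. ⊥bis P2·P1 via (31.755,16.755): [(13.4802, 0) (34.1536, 0) (31.0041, 22) (15.2606, 22)]  |A|=400.586
4. ⊥bis P2·P3 via (16.425,17.93): [(13.6649, 2.282) (13.4802, 0) (34.1536, 0) (31.0041, 22) (17.1429, 22)]  |A|=382.0283
5. canonical 5-gon: [(13.6649, 2.282) (13.4802, 0) (34.1536, 0) (31.0041, 22) (17.1429, 22)]
6. shoelace: 382.0283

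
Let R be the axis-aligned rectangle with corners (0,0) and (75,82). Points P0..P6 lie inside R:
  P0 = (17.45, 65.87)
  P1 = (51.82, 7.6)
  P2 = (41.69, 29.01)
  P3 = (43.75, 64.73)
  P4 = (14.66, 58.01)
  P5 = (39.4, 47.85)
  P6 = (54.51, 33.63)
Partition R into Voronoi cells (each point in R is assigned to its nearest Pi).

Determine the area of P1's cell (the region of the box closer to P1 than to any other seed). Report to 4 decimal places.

1. box [0,75]×[0,82]: [(0, 0) (75, 0) (75, 82) (0, 82)]
2. ⊥bis P1·P0 via (34.635,36.735): [(0, 16.3059) (0, 0) (75, 0) (75, 60.5439)]  |A|=2881.867
3. ⊥bis P1·P2 via (46.755,18.305): [(8.0669, 0) (75, 0) (75, 31.6689)]  |A|=1059.8494
4. ⊥bis P1·P3 via (47.785,36.165): [(8.0669, 0) (75, 0) (75, 31.6689)]  |A|=1059.8494
5. ⊥bis P1·P4 via (33.24,32.805): [(8.0669, 0) (75, 0) (75, 31.6689)]  |A|=1059.8494
6. ⊥bis P1·P5 via (45.61,27.725): [(8.0669, 0) (75, 0) (75, 31.6689)]  |A|=1059.8494
7. ⊥bis P1·P6 via (53.165,20.615): [(51.9111, 20.7446) (8.0669, 0) (75, 0) (75, 18.3585)]  |A|=906.188
8. canonical 4-gon: [(51.9111, 20.7446) (8.0669, 0) (75, 0) (75, 18.3585)]
9. shoelace: 906.188

Area of P1's cell: 906.1880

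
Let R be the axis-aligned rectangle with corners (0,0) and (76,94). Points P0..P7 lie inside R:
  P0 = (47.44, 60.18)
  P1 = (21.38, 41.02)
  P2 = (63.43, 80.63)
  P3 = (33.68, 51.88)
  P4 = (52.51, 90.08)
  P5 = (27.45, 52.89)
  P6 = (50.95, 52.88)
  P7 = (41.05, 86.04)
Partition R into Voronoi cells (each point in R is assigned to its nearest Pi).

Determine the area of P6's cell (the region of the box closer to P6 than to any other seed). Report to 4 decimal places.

1. box [0,76]×[0,94]: [(0, 0) (76, 0) (76, 94) (0, 94)]
2. ⊥bis P6·P0 via (49.195,56.53): [(0, 32.876) (0, 0) (76, 0) (76, 69.4184)]  |A|=3887.1871
3. ⊥bis P6·P1 via (36.165,46.95): [(35.0504, 49.729) (54.9958, 0) (76, 0) (76, 69.4184)]  |A|=1943.5867
4. ⊥bis P6·P2 via (57.19,66.755): [(64.047, 63.6712) (35.0504, 49.729) (54.9958, 0) (76, 0) (76, 58.2956)]  |A|=1877.1112
5. ⊥bis P6·P3 via (42.315,52.38): [(64.047, 63.6712) (42.2676, 53.1991) (43.7201, 28.1131) (54.9958, 0) (76, 0) (76, 58.2956)]  |A|=1784.0658
6. ⊥bis P6·P4 via (51.73,71.48): [(64.047, 63.6712) (42.2676, 53.1991) (43.7201, 28.1131) (54.9958, 0) (76, 0) (76, 58.2956)]  |A|=1784.0658
7. ⊥bis P6·P5 via (39.2,52.885): [(64.047, 63.6712) (42.2676, 53.1991) (43.7201, 28.1131) (54.9958, 0) (76, 0) (76, 58.2956)]  |A|=1784.0658
8. ⊥bis P6·P7 via (46,69.46): [(64.047, 63.6712) (42.2676, 53.1991) (43.7201, 28.1131) (54.9958, 0) (76, 0) (76, 58.2956)]  |A|=1784.0658
9. canonical 6-gon: [(64.047, 63.6712) (42.2676, 53.1991) (43.7201, 28.1131) (54.9958, 0) (76, 0) (76, 58.2956)]
10. shoelace: 1784.0658

Area of P6's cell: 1784.0658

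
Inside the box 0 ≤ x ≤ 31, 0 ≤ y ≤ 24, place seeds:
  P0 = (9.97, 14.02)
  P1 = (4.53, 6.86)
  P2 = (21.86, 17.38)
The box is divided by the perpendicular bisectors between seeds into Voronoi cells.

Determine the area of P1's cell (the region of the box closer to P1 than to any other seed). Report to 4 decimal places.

1. box [0,31]×[0,24]: [(0, 0) (31, 0) (31, 24) (0, 24)]
2. ⊥bis P1·P0 via (7.25,10.44): [(0, 15.9484) (0, 0) (20.9909, 0)]  |A|=167.3853
3. ⊥bis P1·P2 via (13.195,12.12): [(20.1769, 0.6184) (0, 15.9484) (0, 0) (20.5523, 0)]  |A|=167.2497
4. canonical 4-gon: [(20.1769, 0.6184) (0, 15.9484) (0, 0) (20.5523, 0)]
5. shoelace: 167.2497

Area of P1's cell: 167.2497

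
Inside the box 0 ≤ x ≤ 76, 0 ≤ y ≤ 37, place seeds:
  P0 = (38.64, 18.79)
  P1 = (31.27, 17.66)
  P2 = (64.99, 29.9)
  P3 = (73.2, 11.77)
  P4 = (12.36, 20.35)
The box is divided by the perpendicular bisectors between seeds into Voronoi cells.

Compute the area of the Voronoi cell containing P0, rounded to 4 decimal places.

Area of P0's cell: 647.8894

1. box [0,76]×[0,37]: [(0, 0) (76, 0) (76, 37) (0, 37)]
2. ⊥bis P0·P1 via (34.955,18.225): [(37.7493, 0) (76, 0) (76, 37) (32.0763, 37)]  |A|=1520.2251
3. ⊥bis P0·P2 via (51.815,24.345): [(37.7493, 0) (62.0796, 0) (46.4792, 37) (32.0763, 37)]  |A|=716.5643
4. ⊥bis P0·P3 via (55.92,15.28): [(37.7493, 0) (52.8163, 0) (55.828, 14.8272) (46.4792, 37) (32.0763, 37)]  |A|=647.8894
5. ⊥bis P0·P4 via (25.5,19.57): [(37.7493, 0) (52.8163, 0) (55.828, 14.8272) (46.4792, 37) (32.0763, 37)]  |A|=647.8894
6. canonical 5-gon: [(37.7493, 0) (52.8163, 0) (55.828, 14.8272) (46.4792, 37) (32.0763, 37)]
7. shoelace: 647.8894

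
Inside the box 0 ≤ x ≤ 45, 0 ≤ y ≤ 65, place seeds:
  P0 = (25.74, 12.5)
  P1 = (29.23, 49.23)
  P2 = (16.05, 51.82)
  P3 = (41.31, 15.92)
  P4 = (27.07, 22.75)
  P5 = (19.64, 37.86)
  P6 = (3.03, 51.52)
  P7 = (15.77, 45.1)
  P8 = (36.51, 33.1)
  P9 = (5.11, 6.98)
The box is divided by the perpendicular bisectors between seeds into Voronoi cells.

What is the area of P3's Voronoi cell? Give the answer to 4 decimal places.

1. box [0,45]×[0,65]: [(0, 0) (45, 0) (45, 65) (0, 65)]
2. ⊥bis P3·P0 via (33.525,14.21): [(36.6463, 0) (45, 0) (45, 65) (22.3688, 65)]  |A|=1007.0097
3. ⊥bis P3·P1 via (35.27,32.575): [(29.9174, 30.6339) (36.6463, 0) (45, 0) (45, 36.1036)]  |A|=400.221
4. ⊥bis P3·P2 via (28.68,33.87): [(29.9174, 30.6339) (36.6463, 0) (45, 0) (45, 36.1036)]  |A|=400.221
5. ⊥bis P3·P4 via (34.19,19.335): [(41.6501, 34.8888) (32.9618, 16.7742) (36.6463, 0) (45, 0) (45, 36.1036)]  |A|=312.4388
6. ⊥bis P3·P5 via (30.475,26.89): [(41.6501, 34.8888) (32.9618, 16.7742) (36.6463, 0) (45, 0) (45, 36.1036)]  |A|=312.4388
7. ⊥bis P3·P6 via (22.17,33.72): [(41.6501, 34.8888) (32.9618, 16.7742) (36.6463, 0) (45, 0) (45, 36.1036)]  |A|=312.4388
8. ⊥bis P3·P7 via (28.54,30.51): [(41.6501, 34.8888) (32.9618, 16.7742) (36.6463, 0) (45, 0) (45, 36.1036)]  |A|=312.4388
9. ⊥bis P3·P8 via (38.91,24.51): [(36.3258, 23.788) (32.9618, 16.7742) (36.6463, 0) (45, 0) (45, 26.2115)]  |A|=254.1768
10. ⊥bis P3·P9 via (23.21,11.45): [(36.3258, 23.788) (32.9618, 16.7742) (36.6463, 0) (45, 0) (45, 26.2115)]  |A|=254.1768
11. canonical 5-gon: [(36.3258, 23.788) (32.9618, 16.7742) (36.6463, 0) (45, 0) (45, 26.2115)]
12. shoelace: 254.1768

Area of P3's cell: 254.1768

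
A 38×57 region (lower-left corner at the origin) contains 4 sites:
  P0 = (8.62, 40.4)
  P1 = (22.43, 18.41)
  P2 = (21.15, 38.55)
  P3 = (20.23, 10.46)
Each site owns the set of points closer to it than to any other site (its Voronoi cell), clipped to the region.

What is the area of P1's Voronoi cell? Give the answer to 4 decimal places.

1. box [0,38]×[0,57]: [(0, 0) (38, 0) (38, 57) (0, 57)]
2. ⊥bis P1·P0 via (15.525,29.405): [(0, 19.6551) (0, 0) (38, 0) (38, 43.5196)]  |A|=1200.3191
3. ⊥bis P1·P2 via (21.79,28.48): [(13.1809, 27.9328) (0, 19.6551) (0, 0) (38, 0) (38, 29.5102)]  |A|=1026.4689
4. ⊥bis P1·P3 via (21.33,14.435): [(13.1809, 27.9328) (0.7544, 20.1289) (38, 9.8219) (38, 29.5102)]  |A|=453.6947
5. canonical 4-gon: [(13.1809, 27.9328) (0.7544, 20.1289) (38, 9.8219) (38, 29.5102)]
6. shoelace: 453.6947

Area of P1's cell: 453.6947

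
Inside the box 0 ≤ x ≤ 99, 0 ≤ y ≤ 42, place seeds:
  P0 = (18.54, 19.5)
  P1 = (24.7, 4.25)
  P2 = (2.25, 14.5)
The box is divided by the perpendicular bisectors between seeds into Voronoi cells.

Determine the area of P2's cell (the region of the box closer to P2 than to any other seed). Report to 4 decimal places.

1. box [0,99]×[0,42]: [(0, 0) (99, 0) (99, 42) (0, 42)]
2. ⊥bis P2·P0 via (10.395,17): [(0, 0) (15.6129, 0) (2.7216, 42) (0, 42)]  |A|=385.0246
3. ⊥bis P2·P1 via (13.475,9.375): [(0, 0) (9.1947, 0) (13.0327, 8.4063) (2.7216, 42) (0, 42)]  |A|=358.0477
4. canonical 5-gon: [(0, 0) (9.1947, 0) (13.0327, 8.4063) (2.7216, 42) (0, 42)]
5. shoelace: 358.0477

Area of P2's cell: 358.0477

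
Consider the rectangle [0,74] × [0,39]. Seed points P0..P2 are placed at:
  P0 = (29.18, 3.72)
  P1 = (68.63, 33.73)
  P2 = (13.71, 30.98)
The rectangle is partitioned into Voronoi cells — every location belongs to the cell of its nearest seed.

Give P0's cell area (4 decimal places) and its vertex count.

Area of P0's cell: 1011.6995 (4 vertices)

1. box [0,74]×[0,39]: [(0, 0) (74, 0) (74, 39) (0, 39)]
2. ⊥bis P0·P1 via (48.905,18.725): [(0, 0) (63.1493, 0) (33.4816, 39) (0, 39)]  |A|=1884.3025
3. ⊥bis P0·P2 via (21.445,17.35): [(0, 5.18) (0, 0) (63.1493, 0) (41.3556, 28.6492)]  |A|=1011.6995
4. canonical 4-gon: [(0, 5.18) (0, 0) (63.1493, 0) (41.3556, 28.6492)]
5. shoelace: 1011.6995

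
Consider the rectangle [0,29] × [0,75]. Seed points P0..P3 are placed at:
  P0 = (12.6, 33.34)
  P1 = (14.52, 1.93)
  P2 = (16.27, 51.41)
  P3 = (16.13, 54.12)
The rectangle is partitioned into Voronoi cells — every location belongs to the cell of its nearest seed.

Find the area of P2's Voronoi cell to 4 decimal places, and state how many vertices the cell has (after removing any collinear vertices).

Area of P2's cell: 299.1460 (4 vertices)

1. box [0,29]×[0,75]: [(0, 0) (29, 0) (29, 75) (0, 75)]
2. ⊥bis P2·P0 via (14.435,42.375): [(0, 45.3067) (29, 39.4169) (29, 75) (0, 75)]  |A|=946.5078
3. ⊥bis P2·P1 via (15.395,26.67): [(0, 45.3067) (29, 39.4169) (29, 75) (0, 75)]  |A|=946.5078
4. ⊥bis P2·P3 via (16.2,52.765): [(0, 51.9281) (0, 45.3067) (29, 39.4169) (29, 53.4263)]  |A|=299.146
5. canonical 4-gon: [(0, 51.9281) (0, 45.3067) (29, 39.4169) (29, 53.4263)]
6. shoelace: 299.146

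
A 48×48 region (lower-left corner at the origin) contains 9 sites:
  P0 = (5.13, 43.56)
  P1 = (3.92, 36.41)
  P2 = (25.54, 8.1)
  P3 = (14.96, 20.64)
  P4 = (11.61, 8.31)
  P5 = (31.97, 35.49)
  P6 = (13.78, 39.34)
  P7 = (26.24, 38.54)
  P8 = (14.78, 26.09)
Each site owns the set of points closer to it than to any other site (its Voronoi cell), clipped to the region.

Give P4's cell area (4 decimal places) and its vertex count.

1. box [0,48]×[0,48]: [(0, 0) (48, 0) (48, 48) (0, 48)]
2. ⊥bis P4·P0 via (8.37,25.935): [(0, 24.3963) (0, 0) (48, 0) (48, 33.2202)]  |A|=1382.7965
3. ⊥bis P4·P1 via (7.765,22.36): [(46.3219, 32.9117) (0, 20.235) (0, 0) (48, 0) (48, 33.2202)]  |A|=1286.4155
4. ⊥bis P4·P2 via (18.575,8.205): [(18.8341, 25.3892) (0, 20.235) (0, 0) (18.4513, 0)]  |A|=424.7856
5. ⊥bis P4·P3 via (13.285,14.475): [(18.6476, 13.018) (0, 18.0845) (0, 0) (18.4513, 0)]  |A|=288.7153
6. ⊥bis P4·P5 via (21.79,21.9): [(18.6476, 13.018) (0, 18.0845) (0, 0) (18.4513, 0)]  |A|=288.7153
7. ⊥bis P4·P6 via (12.695,23.825): [(18.6476, 13.018) (0, 18.0845) (0, 0) (18.4513, 0)]  |A|=288.7153
8. ⊥bis P4·P7 via (18.925,23.425): [(18.6476, 13.018) (0, 18.0845) (0, 0) (18.4513, 0)]  |A|=288.7153
9. ⊥bis P4·P8 via (13.195,17.2): [(18.6476, 13.018) (0, 18.0845) (0, 0) (18.4513, 0)]  |A|=288.7153
10. canonical 4-gon: [(18.6476, 13.018) (0, 18.0845) (0, 0) (18.4513, 0)]
11. shoelace: 288.7153

Area of P4's cell: 288.7153 (4 vertices)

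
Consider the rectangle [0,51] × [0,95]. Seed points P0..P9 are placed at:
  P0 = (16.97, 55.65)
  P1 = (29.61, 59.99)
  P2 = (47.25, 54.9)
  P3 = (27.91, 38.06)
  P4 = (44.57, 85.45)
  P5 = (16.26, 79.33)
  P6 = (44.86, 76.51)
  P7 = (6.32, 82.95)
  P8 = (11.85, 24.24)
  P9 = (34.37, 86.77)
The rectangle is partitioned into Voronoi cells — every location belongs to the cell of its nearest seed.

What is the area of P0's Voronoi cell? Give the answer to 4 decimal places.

Area of P0's cell: 569.1777

1. box [0,51]×[0,95]: [(0, 0) (51, 0) (51, 95) (0, 95)]
2. ⊥bis P0·P1 via (23.29,57.82): [(0, 0) (43.1428, 0) (10.5241, 95) (0, 95)]  |A|=2549.1747
3. ⊥bis P0·P2 via (32.11,55.275): [(0, 0) (30.7409, 0) (31.5753, 33.6894) (10.5241, 95) (0, 95)]  |A|=2340.2693
4. ⊥bis P0·P3 via (22.44,46.855): [(0, 32.8986) (26.2428, 49.2201) (10.5241, 95) (0, 95)]  |A|=1055.7533
5. ⊥bis P0·P4 via (30.77,70.55): [(0, 32.8986) (26.2428, 49.2201) (13.3932, 86.644) (4.3711, 95) (0, 95)]  |A|=1030.0461
6. ⊥bis P0·P5 via (16.615,67.49): [(0, 66.9918) (0, 32.8986) (26.2428, 49.2201) (19.9356, 67.5896)]  |A|=632.339
7. ⊥bis P0·P6 via (30.915,66.08): [(0, 66.9918) (0, 32.8986) (26.2428, 49.2201) (19.9356, 67.5896)]  |A|=632.339
8. ⊥bis P0·P7 via (11.645,69.3): [(6.2052, 67.1779) (0, 64.7572) (0, 32.8986) (26.2428, 49.2201) (19.9356, 67.5896)]  |A|=625.4057
9. ⊥bis P0·P8 via (14.41,39.945): [(6.2052, 67.1779) (0, 64.7572) (0, 42.2939) (11.9694, 40.3428) (26.2428, 49.2201) (19.9356, 67.5896)]  |A|=569.1777
10. ⊥bis P0·P9 via (25.67,71.21): [(6.2052, 67.1779) (0, 64.7572) (0, 42.2939) (11.9694, 40.3428) (26.2428, 49.2201) (19.9356, 67.5896)]  |A|=569.1777
11. canonical 6-gon: [(6.2052, 67.1779) (0, 64.7572) (0, 42.2939) (11.9694, 40.3428) (26.2428, 49.2201) (19.9356, 67.5896)]
12. shoelace: 569.1777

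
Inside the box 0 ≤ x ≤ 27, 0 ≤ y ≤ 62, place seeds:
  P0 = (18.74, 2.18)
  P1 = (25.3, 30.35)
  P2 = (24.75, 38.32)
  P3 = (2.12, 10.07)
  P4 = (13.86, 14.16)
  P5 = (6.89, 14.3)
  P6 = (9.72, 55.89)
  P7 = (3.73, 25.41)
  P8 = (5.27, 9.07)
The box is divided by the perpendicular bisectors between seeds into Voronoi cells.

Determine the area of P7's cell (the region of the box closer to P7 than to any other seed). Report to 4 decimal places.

Area of P7's cell: 265.1807

1. box [0,27]×[0,62]: [(0, 0) (27, 0) (27, 62) (0, 62)]
2. ⊥bis P7·P0 via (11.235,13.795): [(0, 6.5355) (27, 23.9815) (27, 62) (0, 62)]  |A|=1262.0199
3. ⊥bis P7·P1 via (14.515,27.88): [(0, 6.5355) (16.9021, 17.4568) (6.7008, 62) (0, 62)]  |A|=617.971
4. ⊥bis P7·P2 via (14.24,31.865): [(0, 55.0505) (0, 6.5355) (16.9021, 17.4568) (13.2232, 33.5206)]  |A|=476.6066
5. ⊥bis P7·P3 via (2.925,17.74): [(0, 55.0505) (0, 18.047) (15.3261, 16.4385) (16.9021, 17.4568) (13.2232, 33.5206)]  |A|=388.3938
6. ⊥bis P7·P4 via (8.795,19.785): [(0, 55.0505) (0, 18.047) (6.1482, 17.4017) (15.0741, 25.4389) (13.2232, 33.5206)]  |A|=339.9915
7. ⊥bis P7·P5 via (5.31,19.855): [(0, 55.0505) (0, 18.3447) (10.5177, 21.3362) (15.0741, 25.4389) (13.2232, 33.5206)]  |A|=324.9211
8. ⊥bis P7·P6 via (6.725,40.65): [(9.1354, 40.1763) (0, 41.9716) (0, 18.3447) (10.5177, 21.3362) (15.0741, 25.4389) (13.2232, 33.5206)]  |A|=265.1807
9. ⊥bis P7·P8 via (4.5,17.24): [(9.1354, 40.1763) (0, 41.9716) (0, 18.3447) (10.5177, 21.3362) (15.0741, 25.4389) (13.2232, 33.5206)]  |A|=265.1807
10. canonical 6-gon: [(9.1354, 40.1763) (0, 41.9716) (0, 18.3447) (10.5177, 21.3362) (15.0741, 25.4389) (13.2232, 33.5206)]
11. shoelace: 265.1807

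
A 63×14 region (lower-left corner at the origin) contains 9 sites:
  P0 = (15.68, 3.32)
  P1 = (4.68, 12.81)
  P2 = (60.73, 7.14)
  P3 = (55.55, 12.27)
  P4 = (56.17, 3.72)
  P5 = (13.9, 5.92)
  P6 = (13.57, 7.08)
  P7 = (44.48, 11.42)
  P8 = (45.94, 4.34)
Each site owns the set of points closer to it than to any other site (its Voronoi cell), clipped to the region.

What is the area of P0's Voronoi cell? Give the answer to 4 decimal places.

1. box [0,63]×[0,14]: [(0, 0) (63, 0) (63, 14) (0, 14)]
2. ⊥bis P0·P1 via (10.18,8.065): [(3.2221, 0) (63, 0) (63, 14) (15.3003, 14)]  |A|=752.3433
3. ⊥bis P0·P2 via (38.205,5.23): [(3.2221, 0) (38.6485, 0) (37.4614, 14) (15.3003, 14)]  |A|=403.1121
4. ⊥bis P0·P3 via (35.615,7.795): [(3.2221, 0) (37.3648, 0) (34.2221, 14) (15.3003, 14)]  |A|=371.4517
5. ⊥bis P0·P4 via (35.925,3.52): [(3.2221, 0) (35.9598, 0) (35.8951, 6.5473) (34.2221, 14) (15.3003, 14)]  |A|=366.8521
6. ⊥bis P0·P5 via (14.79,4.62): [(8.0417, 0) (35.9598, 0) (35.8951, 6.5473) (34.2221, 14) (28.4911, 14)]  |A|=240.7792
7. ⊥bis P0·P6 via (14.625,5.2): [(20.2385, 8.3501) (8.0417, 0) (35.9598, 0) (35.8951, 6.5473) (34.2221, 14) (30.3065, 14)]  |A|=235.6508
8. ⊥bis P0·P7 via (30.08,7.37): [(28.5004, 12.9864) (20.2385, 8.3501) (8.0417, 0) (32.1528, 0)]  |A|=162.7786
9. ⊥bis P0·P8 via (30.81,3.83): [(30.7738, 4.903) (28.5004, 12.9864) (20.2385, 8.3501) (8.0417, 0) (30.9391, 0)]  |A|=159.8032
10. canonical 5-gon: [(30.7738, 4.903) (28.5004, 12.9864) (20.2385, 8.3501) (8.0417, 0) (30.9391, 0)]
11. shoelace: 159.8032

Area of P0's cell: 159.8032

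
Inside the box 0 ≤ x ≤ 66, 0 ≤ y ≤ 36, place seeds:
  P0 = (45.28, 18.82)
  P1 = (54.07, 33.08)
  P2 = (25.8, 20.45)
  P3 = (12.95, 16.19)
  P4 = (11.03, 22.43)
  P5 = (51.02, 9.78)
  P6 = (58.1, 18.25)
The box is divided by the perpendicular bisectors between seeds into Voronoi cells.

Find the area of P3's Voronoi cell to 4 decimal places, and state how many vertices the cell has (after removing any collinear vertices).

Area of P3's cell: 414.4363 (4 vertices)

1. box [0,66]×[0,36]: [(0, 0) (66, 0) (66, 36) (0, 36)]
2. ⊥bis P3·P0 via (29.115,17.505): [(0, 0) (30.539, 0) (27.6105, 36) (0, 36)]  |A|=1046.6904
3. ⊥bis P3·P1 via (33.51,24.635): [(0, 0) (30.539, 0) (27.6105, 36) (0, 36)]  |A|=1046.6904
4. ⊥bis P3·P2 via (19.375,18.32): [(0, 0) (25.4484, 0) (13.5138, 36) (0, 36)]  |A|=701.3191
5. ⊥bis P3·P4 via (11.99,19.31): [(0, 15.6208) (0, 0) (25.4484, 0) (18.3936, 21.2803)]  |A|=414.4363
6. ⊥bis P3·P5 via (31.985,12.985): [(0, 15.6208) (0, 0) (25.4484, 0) (18.3936, 21.2803)]  |A|=414.4363
7. ⊥bis P3·P6 via (35.525,17.22): [(0, 15.6208) (0, 0) (25.4484, 0) (18.3936, 21.2803)]  |A|=414.4363
8. canonical 4-gon: [(0, 15.6208) (0, 0) (25.4484, 0) (18.3936, 21.2803)]
9. shoelace: 414.4363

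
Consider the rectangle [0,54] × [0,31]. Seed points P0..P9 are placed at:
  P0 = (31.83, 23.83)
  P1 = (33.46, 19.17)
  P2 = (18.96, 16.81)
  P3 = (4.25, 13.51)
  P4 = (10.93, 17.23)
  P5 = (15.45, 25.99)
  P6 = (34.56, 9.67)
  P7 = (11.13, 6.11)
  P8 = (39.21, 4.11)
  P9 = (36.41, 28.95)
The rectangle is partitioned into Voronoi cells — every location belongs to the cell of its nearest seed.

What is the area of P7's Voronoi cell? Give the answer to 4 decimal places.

1. box [0,54]×[0,31]: [(0, 0) (54, 0) (54, 31) (0, 31)]
2. ⊥bis P7·P0 via (21.48,14.97): [(0, 0) (34.2949, 0) (7.7577, 31) (0, 31)]  |A|=651.8153
3. ⊥bis P7·P1 via (22.295,12.64): [(0, 0) (29.6877, 0) (19.7509, 16.9898) (7.7577, 31) (0, 31)]  |A|=612.6773
4. ⊥bis P7·P2 via (15.045,11.46): [(0, 22.4696) (0, 0) (29.6877, 0) (28.9261, 1.3022)]  |A|=344.3073
5. ⊥bis P7·P3 via (7.69,9.81): [(11.9224, 13.745) (0, 2.6604) (0, 0) (29.6877, 0) (28.9261, 1.3022)]  |A|=226.2205
6. ⊥bis P7·P4 via (11.03,11.67): [(14.6686, 11.7354) (9.6642, 11.6454) (0, 2.6604) (0, 0) (29.6877, 0) (28.9261, 1.3022)]  |A|=221.0685
7. ⊥bis P7·P5 via (13.29,16.05): [(14.6686, 11.7354) (9.6642, 11.6454) (0, 2.6604) (0, 0) (29.6877, 0) (28.9261, 1.3022)]  |A|=221.0685
8. ⊥bis P7·P6 via (22.845,7.89): [(23.2105, 5.4847) (14.6686, 11.7354) (9.6642, 11.6454) (0, 2.6604) (0, 0) (24.0438, 0)]  |A|=203.4624
9. ⊥bis P7·P8 via (25.17,5.11): [(23.2105, 5.4847) (14.6686, 11.7354) (9.6642, 11.6454) (0, 2.6604) (0, 0) (24.0438, 0)]  |A|=203.4624
10. ⊥bis P7·P9 via (23.77,17.53): [(23.2105, 5.4847) (14.6686, 11.7354) (9.6642, 11.6454) (0, 2.6604) (0, 0) (24.0438, 0)]  |A|=203.4624
11. canonical 6-gon: [(23.2105, 5.4847) (14.6686, 11.7354) (9.6642, 11.6454) (0, 2.6604) (0, 0) (24.0438, 0)]
12. shoelace: 203.4624

Area of P7's cell: 203.4624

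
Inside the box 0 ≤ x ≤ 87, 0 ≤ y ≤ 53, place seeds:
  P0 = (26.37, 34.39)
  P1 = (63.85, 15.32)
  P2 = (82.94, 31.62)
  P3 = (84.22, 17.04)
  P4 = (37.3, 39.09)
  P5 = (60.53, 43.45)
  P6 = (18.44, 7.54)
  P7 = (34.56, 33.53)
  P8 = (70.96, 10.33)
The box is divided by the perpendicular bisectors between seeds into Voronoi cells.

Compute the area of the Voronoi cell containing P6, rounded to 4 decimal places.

Area of P6's cell: 871.7038

1. box [0,87]×[0,53]: [(0, 0) (87, 0) (87, 53) (0, 53)]
2. ⊥bis P6·P0 via (22.405,20.965): [(0, 27.5822) (0, 0) (87, 0) (87, 1.8872)]  |A|=1281.9196
3. ⊥bis P6·P1 via (41.145,11.43): [(40.4231, 15.6434) (0, 27.5822) (0, 0) (43.1033, 0)]  |A|=894.6211
4. ⊥bis P6·P2 via (50.69,19.58): [(40.4231, 15.6434) (0, 27.5822) (0, 0) (43.1033, 0)]  |A|=894.6211
5. ⊥bis P6·P3 via (51.33,12.29): [(40.4231, 15.6434) (0, 27.5822) (0, 0) (43.1033, 0)]  |A|=894.6211
6. ⊥bis P6·P4 via (27.87,23.315): [(40.4231, 15.6434) (0, 27.5822) (0, 0) (43.1033, 0)]  |A|=894.6211
7. ⊥bis P6·P5 via (39.485,25.495): [(40.4231, 15.6434) (0, 27.5822) (0, 0) (43.1033, 0)]  |A|=894.6211
8. ⊥bis P6·P7 via (26.5,20.535): [(41.1409, 11.4542) (28.899, 19.047) (0, 27.5822) (0, 0) (43.1033, 0)]  |A|=871.7038
9. ⊥bis P6·P8 via (44.7,8.935): [(41.1409, 11.4542) (28.899, 19.047) (0, 27.5822) (0, 0) (43.1033, 0)]  |A|=871.7038
10. canonical 5-gon: [(41.1409, 11.4542) (28.899, 19.047) (0, 27.5822) (0, 0) (43.1033, 0)]
11. shoelace: 871.7038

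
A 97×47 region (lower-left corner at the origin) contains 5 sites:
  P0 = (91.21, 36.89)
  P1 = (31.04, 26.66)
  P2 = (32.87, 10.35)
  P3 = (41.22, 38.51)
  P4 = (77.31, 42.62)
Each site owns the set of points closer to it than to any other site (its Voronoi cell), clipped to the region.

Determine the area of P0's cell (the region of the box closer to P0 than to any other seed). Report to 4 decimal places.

Area of P0's cell: 899.7976

1. box [0,97]×[0,47]: [(0, 0) (97, 0) (97, 47) (0, 47)]
2. ⊥bis P0·P1 via (61.125,31.775): [(66.5273, 0) (97, 0) (97, 47) (58.5365, 47)]  |A|=1620.0006
3. ⊥bis P0·P2 via (62.04,23.62): [(62.7929, 21.965) (72.7852, 0) (97, 0) (97, 47) (58.5365, 47)]  |A|=1551.2735
4. ⊥bis P0·P3 via (66.215,37.7): [(65.5114, 15.9891) (72.7852, 0) (97, 0) (97, 47) (66.5164, 47)]  |A|=1406.23
5. ⊥bis P0·P4 via (84.26,39.755): [(70.2076, 5.6662) (72.7852, 0) (97, 0) (97, 47) (87.2466, 47)]  |A|=899.7976
6. canonical 5-gon: [(70.2076, 5.6662) (72.7852, 0) (97, 0) (97, 47) (87.2466, 47)]
7. shoelace: 899.7976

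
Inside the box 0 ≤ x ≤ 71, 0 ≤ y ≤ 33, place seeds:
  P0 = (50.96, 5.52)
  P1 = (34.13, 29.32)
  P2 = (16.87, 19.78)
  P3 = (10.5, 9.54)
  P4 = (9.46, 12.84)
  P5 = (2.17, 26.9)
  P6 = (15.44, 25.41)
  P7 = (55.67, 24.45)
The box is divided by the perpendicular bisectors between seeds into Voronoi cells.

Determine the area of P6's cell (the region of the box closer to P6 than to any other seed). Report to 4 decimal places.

Area of P6's cell: 159.8655

1. box [0,71]×[0,33]: [(0, 0) (71, 0) (71, 33) (0, 33)]
2. ⊥bis P6·P0 via (33.2,15.465): [(0, 0) (24.5401, 0) (43.019, 33) (0, 33)]  |A|=1114.7256
3. ⊥bis P6·P1 via (24.785,27.365): [(0, 0) (24.5401, 0) (28.8862, 7.7612) (23.6061, 33) (0, 33)]  |A|=869.7474
4. ⊥bis P6·P2 via (16.155,22.595): [(0, 18.4917) (25.2971, 24.9171) (23.6061, 33) (0, 33)]  |A|=278.9127
5. ⊥bis P6·P3 via (12.97,17.475): [(0, 21.5123) (5.3436, 19.8489) (25.2971, 24.9171) (23.6061, 33) (0, 33)]  |A|=270.8422
6. ⊥bis P6·P4 via (12.45,19.125): [(0, 25.0479) (8.9844, 20.7737) (25.2971, 24.9171) (23.6061, 33) (0, 33)]  |A|=249.4607
7. ⊥bis P6·P5 via (8.805,26.155): [(8.2405, 21.1276) (8.9844, 20.7737) (25.2971, 24.9171) (23.6061, 33) (9.5736, 33)]  |A|=159.8655
8. ⊥bis P6·P7 via (35.555,24.93): [(8.2405, 21.1276) (8.9844, 20.7737) (25.2971, 24.9171) (23.6061, 33) (9.5736, 33)]  |A|=159.8655
9. canonical 5-gon: [(8.2405, 21.1276) (8.9844, 20.7737) (25.2971, 24.9171) (23.6061, 33) (9.5736, 33)]
10. shoelace: 159.8655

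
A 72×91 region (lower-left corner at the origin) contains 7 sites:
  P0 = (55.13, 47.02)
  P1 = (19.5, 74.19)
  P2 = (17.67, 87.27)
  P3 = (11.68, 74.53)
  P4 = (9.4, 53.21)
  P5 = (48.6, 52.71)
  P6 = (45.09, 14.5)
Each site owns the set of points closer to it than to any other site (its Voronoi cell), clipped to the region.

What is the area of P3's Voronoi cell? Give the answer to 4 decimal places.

1. box [0,72]×[0,91]: [(0, 0) (72, 0) (72, 91) (0, 91)]
2. ⊥bis P3·P0 via (33.405,60.775): [(0, 8.0143) (52.5417, 91) (0, 91)]  |A|=2180.1054
3. ⊥bis P3·P1 via (15.59,74.36): [(0, 8.0143) (13.6422, 29.5612) (16.3135, 91) (0, 91)]  |A|=1067.1954
4. ⊥bis P3·P2 via (14.675,80.9): [(0, 87.7998) (0, 8.0143) (13.6422, 29.5612) (15.8503, 80.3474)]  |A|=954.9427
5. ⊥bis P3·P4 via (10.54,63.87): [(0, 87.7998) (0, 64.9972) (15.1127, 63.381) (15.8503, 80.3474)]  |A|=309.5142
6. ⊥bis P3·P5 via (30.14,63.62): [(0, 87.7998) (0, 64.9972) (15.1127, 63.381) (15.8503, 80.3474)]  |A|=309.5142
7. ⊥bis P3·P6 via (28.385,44.515): [(0, 87.7998) (0, 64.9972) (15.1127, 63.381) (15.8503, 80.3474)]  |A|=309.5142
8. canonical 4-gon: [(0, 87.7998) (0, 64.9972) (15.1127, 63.381) (15.8503, 80.3474)]
9. shoelace: 309.5142

Area of P3's cell: 309.5142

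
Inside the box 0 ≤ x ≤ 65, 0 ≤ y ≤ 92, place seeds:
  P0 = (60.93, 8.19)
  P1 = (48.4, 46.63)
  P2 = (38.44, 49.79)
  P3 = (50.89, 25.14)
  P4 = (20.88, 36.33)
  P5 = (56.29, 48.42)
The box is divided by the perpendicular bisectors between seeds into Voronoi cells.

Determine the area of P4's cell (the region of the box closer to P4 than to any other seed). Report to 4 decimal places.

1. box [0,65]×[0,92]: [(0, 0) (65, 0) (65, 92) (0, 92)]
2. ⊥bis P4·P0 via (40.905,22.26): [(0, 0) (25.2646, 0) (65, 56.553) (65, 92) (0, 92)]  |A|=4856.4233
3. ⊥bis P4·P1 via (34.64,41.48): [(0, 0) (25.2646, 0) (41.5108, 23.1222) (15.7317, 92) (0, 92)]  |A|=2743.368
4. ⊥bis P4·P2 via (29.66,43.06): [(0, 81.7546) (0, 0) (25.2646, 0) (41.5108, 23.1222) (38.2363, 31.8714)]  |A|=2074.5322
5. ⊥bis P4·P3 via (35.885,30.735): [(36.9395, 33.5631) (0, 81.7546) (0, 0) (24.4247, 0)]  |A|=1919.872
6. ⊥bis P4·P5 via (38.585,42.375): [(36.9395, 33.5631) (0, 81.7546) (0, 0) (24.4247, 0)]  |A|=1919.872
7. canonical 4-gon: [(36.9395, 33.5631) (0, 81.7546) (0, 0) (24.4247, 0)]
8. shoelace: 1919.872

Area of P4's cell: 1919.8720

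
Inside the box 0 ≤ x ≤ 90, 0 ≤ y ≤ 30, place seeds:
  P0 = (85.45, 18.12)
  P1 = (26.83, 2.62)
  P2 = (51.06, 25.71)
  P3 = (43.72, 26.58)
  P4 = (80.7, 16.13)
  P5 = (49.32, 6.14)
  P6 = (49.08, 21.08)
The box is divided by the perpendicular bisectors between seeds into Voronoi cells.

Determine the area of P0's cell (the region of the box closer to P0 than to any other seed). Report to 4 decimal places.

Area of P0's cell: 181.1164

1. box [0,90]×[0,30]: [(0, 0) (90, 0) (90, 30) (0, 30)]
2. ⊥bis P0·P1 via (56.14,10.37): [(58.882, 0) (90, 0) (90, 30) (50.9495, 30)]  |A|=1052.5272
3. ⊥bis P0·P2 via (68.255,21.915): [(63.4183, 0) (90, 0) (90, 30) (70.0394, 30)]  |A|=698.135
4. ⊥bis P0·P3 via (64.585,22.35): [(63.4183, 0) (90, 0) (90, 30) (70.0394, 30)]  |A|=698.135
5. ⊥bis P0·P4 via (83.075,17.125): [(90, 0.5955) (90, 30) (77.6811, 30)]  |A|=181.1164
6. ⊥bis P0·P5 via (67.385,12.13): [(90, 0.5955) (90, 30) (77.6811, 30)]  |A|=181.1164
7. ⊥bis P0·P6 via (67.265,19.6): [(90, 0.5955) (90, 30) (77.6811, 30)]  |A|=181.1164
8. canonical 3-gon: [(90, 0.5955) (90, 30) (77.6811, 30)]
9. shoelace: 181.1164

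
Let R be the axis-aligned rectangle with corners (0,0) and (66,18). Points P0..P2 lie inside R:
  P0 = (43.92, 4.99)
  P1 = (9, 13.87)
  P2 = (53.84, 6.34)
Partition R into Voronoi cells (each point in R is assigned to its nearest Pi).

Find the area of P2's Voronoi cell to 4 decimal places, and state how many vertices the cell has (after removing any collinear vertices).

1. box [0,66]×[0,18]: [(0, 0) (66, 0) (66, 18) (0, 18)]
2. ⊥bis P2·P0 via (48.88,5.665): [(49.6509, 0) (66, 0) (66, 18) (47.2013, 18)]  |A|=316.3294
3. ⊥bis P2·P1 via (31.42,10.105): [(49.6509, 0) (66, 0) (66, 18) (47.2013, 18)]  |A|=316.3294
4. canonical 4-gon: [(49.6509, 0) (66, 0) (66, 18) (47.2013, 18)]
5. shoelace: 316.3294

Area of P2's cell: 316.3294 (4 vertices)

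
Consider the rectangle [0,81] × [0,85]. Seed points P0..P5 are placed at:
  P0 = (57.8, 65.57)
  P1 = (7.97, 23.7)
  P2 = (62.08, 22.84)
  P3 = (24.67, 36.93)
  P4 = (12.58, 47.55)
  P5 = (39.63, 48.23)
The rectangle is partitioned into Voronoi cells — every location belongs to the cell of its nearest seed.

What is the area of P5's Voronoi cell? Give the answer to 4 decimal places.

1. box [0,81]×[0,85]: [(0, 0) (81, 0) (81, 85) (0, 85)]
2. ⊥bis P5·P0 via (48.715,56.9): [(0, 0) (81, 0) (81, 23.0696) (21.8986, 85) (0, 85)]  |A|=5054.9145
3. ⊥bis P5·P1 via (23.8,35.965): [(0, 66.6828) (51.6655, 0) (81, 0) (81, 23.0696) (21.8986, 85) (0, 85)]  |A|=3332.3143
4. ⊥bis P5·P2 via (50.855,35.535): [(0, 66.6828) (34.9971, 21.5133) (60.7524, 44.2864) (21.8986, 85) (0, 85)]  |A|=1982.3658
5. ⊥bis P5·P3 via (32.15,42.58): [(42.8307, 28.4399) (60.7524, 44.2864) (21.8986, 85) (0.1082, 85)]  |A|=1288.9131
6. ⊥bis P5·P4 via (26.105,47.89): [(26.035, 50.6756) (42.8307, 28.4399) (60.7524, 44.2864) (25.2607, 81.477)]  |A|=864.5274
7. canonical 4-gon: [(26.035, 50.6756) (42.8307, 28.4399) (60.7524, 44.2864) (25.2607, 81.477)]
8. shoelace: 864.5274

Area of P5's cell: 864.5274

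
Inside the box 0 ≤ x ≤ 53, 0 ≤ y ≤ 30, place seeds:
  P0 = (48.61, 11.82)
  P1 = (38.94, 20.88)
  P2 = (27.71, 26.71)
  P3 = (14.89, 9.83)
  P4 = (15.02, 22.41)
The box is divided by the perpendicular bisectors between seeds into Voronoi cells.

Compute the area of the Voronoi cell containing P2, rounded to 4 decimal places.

1. box [0,53]×[0,30]: [(0, 0) (53, 0) (53, 30) (0, 30)]
2. ⊥bis P2·P0 via (38.16,19.265): [(0, 0) (24.4348, 0) (45.808, 30) (0, 30)]  |A|=1053.6433
3. ⊥bis P2·P1 via (33.325,23.795): [(0, 0) (20.9719, 0) (36.5463, 30) (0, 30)]  |A|=862.7736
4. ⊥bis P2·P3 via (21.3,18.27): [(27.8674, 13.2822) (36.5463, 30) (5.8552, 30)]  |A|=256.5433
5. ⊥bis P2·P4 via (21.365,24.56): [(24.2575, 16.0239) (27.8674, 13.2822) (36.5463, 30) (19.5217, 30)]  |A|=161.0411
6. canonical 4-gon: [(24.2575, 16.0239) (27.8674, 13.2822) (36.5463, 30) (19.5217, 30)]
7. shoelace: 161.0411

Area of P2's cell: 161.0411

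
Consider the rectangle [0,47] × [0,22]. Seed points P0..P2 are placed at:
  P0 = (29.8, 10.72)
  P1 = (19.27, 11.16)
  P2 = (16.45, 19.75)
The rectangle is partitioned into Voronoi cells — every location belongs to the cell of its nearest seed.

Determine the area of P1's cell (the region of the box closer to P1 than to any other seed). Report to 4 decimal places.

1. box [0,47]×[0,22]: [(0, 0) (47, 0) (47, 22) (0, 22)]
2. ⊥bis P1·P0 via (24.535,10.94): [(0, 0) (24.0779, 0) (24.9971, 22) (0, 22)]  |A|=539.8252
3. ⊥bis P1·P2 via (17.86,15.455): [(0, 9.5918) (0, 0) (24.0779, 0) (24.8191, 17.7396)]  |A|=332.5955
4. canonical 4-gon: [(0, 9.5918) (0, 0) (24.0779, 0) (24.8191, 17.7396)]
5. shoelace: 332.5955

Area of P1's cell: 332.5955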